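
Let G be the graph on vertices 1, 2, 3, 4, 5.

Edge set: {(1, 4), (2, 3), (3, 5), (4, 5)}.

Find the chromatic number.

2

3 and 5 are adjacent, so at least 2 colors are needed.
A valid assignment using 2 colors: 1=a, 2=a, 3=b, 4=b, 5=a. Each edge has distinct colors on its endpoints.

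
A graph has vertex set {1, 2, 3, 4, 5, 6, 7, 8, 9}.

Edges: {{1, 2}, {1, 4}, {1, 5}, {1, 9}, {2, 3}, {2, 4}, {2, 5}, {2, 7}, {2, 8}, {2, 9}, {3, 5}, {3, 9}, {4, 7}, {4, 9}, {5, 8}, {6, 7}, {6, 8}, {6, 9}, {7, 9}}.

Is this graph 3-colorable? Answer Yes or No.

1, 2, 4, 9 are pairwise adjacent (a clique of size 4), so at least 4 colors are needed.
So 3 colors are not enough.

No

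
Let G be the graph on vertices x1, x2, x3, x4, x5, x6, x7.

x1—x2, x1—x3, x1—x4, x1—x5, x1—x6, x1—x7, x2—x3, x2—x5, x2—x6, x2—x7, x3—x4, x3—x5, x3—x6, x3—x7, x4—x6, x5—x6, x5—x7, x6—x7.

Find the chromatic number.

6

x1, x2, x3, x5, x6, x7 are mutually adjacent (a clique of size 6), so at least 6 colors are needed.
6 colors suffice: color 1 → {x6}; color 2 → {x3}; color 3 → {x1}; color 4 → {x4, x5}; color 5 → {x2}; color 6 → {x7}. Each edge has distinct colors on its endpoints.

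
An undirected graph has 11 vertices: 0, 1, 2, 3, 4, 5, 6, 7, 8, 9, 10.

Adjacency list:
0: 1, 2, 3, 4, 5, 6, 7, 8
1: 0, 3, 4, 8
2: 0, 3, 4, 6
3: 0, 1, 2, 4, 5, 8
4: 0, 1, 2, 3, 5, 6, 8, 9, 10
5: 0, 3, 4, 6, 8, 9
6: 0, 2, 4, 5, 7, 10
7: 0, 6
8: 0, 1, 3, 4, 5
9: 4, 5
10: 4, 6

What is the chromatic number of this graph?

0, 1, 3, 4, 8 are pairwise adjacent (a clique of size 5), so at least 5 colors are needed.
5 colors suffice: color a → {4, 7}; color b → {0, 9, 10}; color c → {3, 6}; color d → {1, 2, 5}; color e → {8}. Every edge joins two different colors.

5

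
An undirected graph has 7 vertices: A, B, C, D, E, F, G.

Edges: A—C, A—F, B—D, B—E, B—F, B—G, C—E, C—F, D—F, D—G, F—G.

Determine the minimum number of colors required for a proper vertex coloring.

B, D, F, G are pairwise adjacent (a clique of size 4), so at least 4 colors are needed.
4 colors suffice: color 1 → {E, F}; color 2 → {B, C}; color 3 → {A, G}; color 4 → {D}. Every edge joins two different colors.

4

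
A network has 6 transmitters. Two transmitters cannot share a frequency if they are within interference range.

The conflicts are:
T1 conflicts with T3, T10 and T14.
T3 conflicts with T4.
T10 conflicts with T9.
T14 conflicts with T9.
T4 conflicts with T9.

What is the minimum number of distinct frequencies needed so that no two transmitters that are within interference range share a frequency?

The cycle T14-T9-T4-T3-T1-T14 has odd length 5, so it cannot be 2-colored; at least 3 frequencies are needed.
3 frequencies suffice: T1=1, T3=3, T10=2, T14=2, T4=2, T9=1. No two conflicting transmitters share a frequency.

3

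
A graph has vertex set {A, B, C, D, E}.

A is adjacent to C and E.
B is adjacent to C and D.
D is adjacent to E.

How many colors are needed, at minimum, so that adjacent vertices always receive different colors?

The cycle E-A-C-B-D-E has odd length 5, so it cannot be 2-colored; at least 3 colors are needed.
3 colors suffice: A=blue, B=green, C=red, D=blue, E=red. Every edge joins two different colors.

3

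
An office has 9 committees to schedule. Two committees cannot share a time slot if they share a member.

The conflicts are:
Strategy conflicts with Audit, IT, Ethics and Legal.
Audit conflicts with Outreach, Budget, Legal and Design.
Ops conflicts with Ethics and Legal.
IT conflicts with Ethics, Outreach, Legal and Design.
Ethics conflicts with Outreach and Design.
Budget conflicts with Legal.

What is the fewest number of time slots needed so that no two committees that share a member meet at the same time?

3

IT, Ethics, Outreach pairwise conflict, so at least 3 time slots are needed.
3 time slots suffice: Strategy=3, Audit=2, Ops=2, IT=2, Ethics=1, Outreach=3, Budget=3, Legal=1, Design=3. No two conflicting committees share a time slot.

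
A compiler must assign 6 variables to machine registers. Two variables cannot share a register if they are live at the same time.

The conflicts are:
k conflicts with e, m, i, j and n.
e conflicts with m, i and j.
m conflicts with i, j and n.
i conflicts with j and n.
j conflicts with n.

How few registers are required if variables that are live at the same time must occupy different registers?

k, e, m, i, j are mutually in conflict, so at least 5 registers are needed.
A valid assignment using 5 registers: k=2, e=5, m=3, i=1, j=4, n=5. Every pair that conflicts lands in different registers.

5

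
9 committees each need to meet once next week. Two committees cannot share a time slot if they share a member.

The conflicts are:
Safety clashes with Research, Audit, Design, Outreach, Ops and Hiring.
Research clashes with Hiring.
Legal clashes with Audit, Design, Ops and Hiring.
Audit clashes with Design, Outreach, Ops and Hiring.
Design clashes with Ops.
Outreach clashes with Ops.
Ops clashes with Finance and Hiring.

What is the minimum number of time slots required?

4

Legal, Audit, Design, Ops pairwise conflict, so at least 4 time slots are needed.
4 time slots suffice: time slot 1 → {Research, Ops}; time slot 2 → {Audit, Finance}; time slot 3 → {Safety, Legal}; time slot 4 → {Design, Outreach, Hiring}. No two conflicting committees share a time slot.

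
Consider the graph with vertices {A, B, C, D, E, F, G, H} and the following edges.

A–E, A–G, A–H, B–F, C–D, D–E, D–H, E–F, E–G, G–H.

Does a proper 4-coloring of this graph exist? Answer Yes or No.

Yes

The chromatic number is 3. A, E, G form a triangle, so at least 3 colors are needed.
3 colors suffice: A=3, B=1, C=1, D=2, E=1, F=2, G=2, H=1.
Since 4 ≥ 3, a proper 4-coloring certainly exists.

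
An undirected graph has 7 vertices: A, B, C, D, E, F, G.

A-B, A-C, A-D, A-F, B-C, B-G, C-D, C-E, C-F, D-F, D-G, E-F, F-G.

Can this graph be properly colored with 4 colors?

The chromatic number is 4. A, C, D, F are pairwise adjacent (a clique of size 4), so at least 4 colors are needed.
4 colors suffice: A=3, B=1, C=2, D=4, E=3, F=1, G=2.
That is already a proper 4-coloring.

Yes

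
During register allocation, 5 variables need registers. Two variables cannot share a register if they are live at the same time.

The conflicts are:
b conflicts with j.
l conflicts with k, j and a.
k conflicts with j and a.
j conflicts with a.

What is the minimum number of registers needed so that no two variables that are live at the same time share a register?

4

l, k, j, a all conflict with each other, so at least 4 registers are needed.
Using 4 registers: b=2, l=2, k=4, j=1, a=3. No two conflicting variables share a register.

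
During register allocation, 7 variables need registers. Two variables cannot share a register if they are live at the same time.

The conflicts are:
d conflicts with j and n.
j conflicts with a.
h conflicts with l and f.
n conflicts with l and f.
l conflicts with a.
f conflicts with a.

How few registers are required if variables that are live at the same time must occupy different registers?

3

The cycle d-j-a-f-n-d has odd length 5, so it cannot be 2-colored; at least 3 registers are needed.
A valid assignment using 3 registers: d=3, j=2, h=1, n=1, l=2, f=2, a=1. Every pair that conflicts lands in different registers.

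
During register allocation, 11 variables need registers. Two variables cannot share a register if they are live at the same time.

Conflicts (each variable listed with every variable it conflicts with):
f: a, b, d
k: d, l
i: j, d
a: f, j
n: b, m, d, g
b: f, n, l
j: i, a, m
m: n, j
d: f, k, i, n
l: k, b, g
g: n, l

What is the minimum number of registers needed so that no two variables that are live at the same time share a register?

The cycle f-d-k-l-b-f has odd length 5, so it cannot be 2-colored; at least 3 registers are needed.
A valid assignment using 3 registers: f=1, k=3, i=3, a=2, n=1, b=2, j=1, m=2, d=2, l=1, g=2. No two conflicting variables share a register.

3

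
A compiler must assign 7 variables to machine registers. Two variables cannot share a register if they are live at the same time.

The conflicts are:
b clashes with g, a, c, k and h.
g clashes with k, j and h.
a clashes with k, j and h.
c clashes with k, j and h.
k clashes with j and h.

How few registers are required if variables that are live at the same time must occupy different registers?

4

b, c, k, h pairwise conflict, so at least 4 registers are needed.
4 registers suffice: register 1 → {k}; register 2 → {j, h}; register 3 → {b}; register 4 → {g, a, c}. Each listed conflict is separated.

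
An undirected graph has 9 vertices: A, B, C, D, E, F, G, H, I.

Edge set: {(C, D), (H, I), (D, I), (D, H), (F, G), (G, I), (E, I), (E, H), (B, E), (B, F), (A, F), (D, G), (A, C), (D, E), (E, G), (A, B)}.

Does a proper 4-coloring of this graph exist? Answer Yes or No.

Yes

The chromatic number is 4. D, E, H, I are mutually adjacent (a clique of size 4), so at least 4 colors are needed.
One proper 4-coloring: A=3, B=2, C=1, D=2, E=1, F=1, G=3, H=3, I=4.
That is already a proper 4-coloring.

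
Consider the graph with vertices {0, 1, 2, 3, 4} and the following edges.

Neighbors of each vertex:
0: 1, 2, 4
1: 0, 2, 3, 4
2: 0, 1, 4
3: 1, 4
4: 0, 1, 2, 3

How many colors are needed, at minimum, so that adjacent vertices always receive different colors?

0, 1, 2, 4 form a clique, so at least 4 colors are needed.
4 colors suffice: color a → {4}; color b → {1}; color c → {0, 3}; color d → {2}. Each edge has distinct colors on its endpoints.

4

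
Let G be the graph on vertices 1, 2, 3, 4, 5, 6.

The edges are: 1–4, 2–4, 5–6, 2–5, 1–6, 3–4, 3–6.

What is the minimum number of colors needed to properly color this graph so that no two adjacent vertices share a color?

The cycle 4-1-6-5-2-4 has odd length 5, so it cannot be 2-colored; at least 3 colors are needed.
3 colors suffice: color red → {4, 6}; color blue → {1, 2, 3}; color green → {5}. Every edge joins two different colors.

3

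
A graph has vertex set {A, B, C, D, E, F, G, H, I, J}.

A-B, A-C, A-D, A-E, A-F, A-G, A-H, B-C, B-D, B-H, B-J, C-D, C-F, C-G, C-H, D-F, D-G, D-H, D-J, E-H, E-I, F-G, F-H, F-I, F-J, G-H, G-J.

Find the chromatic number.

A, C, D, F, G, H are mutually adjacent (a clique of size 6), so at least 6 colors are needed.
One proper 6-coloring: A=2, B=4, C=6, D=3, E=3, F=4, G=5, H=1, I=1, J=1. No two adjacent vertices share a color.

6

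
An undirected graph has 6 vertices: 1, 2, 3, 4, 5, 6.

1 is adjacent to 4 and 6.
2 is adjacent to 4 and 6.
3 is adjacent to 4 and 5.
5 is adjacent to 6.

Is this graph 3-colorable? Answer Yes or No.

The chromatic number is 3. The cycle 1-6-5-3-4-1 has odd length 5, so it cannot be 2-colored; at least 3 colors are needed.
3 colors suffice: color red → {4, 6}; color blue → {1, 2, 5}; color green → {3}.
That is already a proper 3-coloring.

Yes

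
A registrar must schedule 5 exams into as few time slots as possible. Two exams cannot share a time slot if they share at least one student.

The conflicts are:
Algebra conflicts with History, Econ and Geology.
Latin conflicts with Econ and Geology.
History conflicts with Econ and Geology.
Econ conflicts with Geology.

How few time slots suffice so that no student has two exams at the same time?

4

Algebra, History, Econ, Geology pairwise conflict, so at least 4 time slots are needed.
A valid assignment using 4 time slots: Algebra=4, Latin=3, History=3, Econ=1, Geology=2. Every pair that conflicts lands in different time slots.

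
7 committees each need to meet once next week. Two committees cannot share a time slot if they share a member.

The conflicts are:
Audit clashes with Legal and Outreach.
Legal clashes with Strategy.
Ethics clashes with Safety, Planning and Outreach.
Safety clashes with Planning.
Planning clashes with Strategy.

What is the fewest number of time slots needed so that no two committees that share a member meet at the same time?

Ethics, Safety, Planning pairwise conflict, so at least 3 time slots are needed.
3 time slots suffice: time slot 1 → {Audit, Ethics, Strategy}; time slot 2 → {Legal, Planning, Outreach}; time slot 3 → {Safety}. No two conflicting committees share a time slot.

3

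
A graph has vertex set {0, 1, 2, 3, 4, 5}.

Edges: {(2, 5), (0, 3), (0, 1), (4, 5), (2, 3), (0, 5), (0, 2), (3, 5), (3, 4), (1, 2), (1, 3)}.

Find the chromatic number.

4

0, 2, 3, 5 form a clique, so at least 4 colors are needed.
A valid assignment using 4 colors: 0=yellow, 1=green, 2=blue, 3=red, 4=blue, 5=green. No two adjacent vertices share a color.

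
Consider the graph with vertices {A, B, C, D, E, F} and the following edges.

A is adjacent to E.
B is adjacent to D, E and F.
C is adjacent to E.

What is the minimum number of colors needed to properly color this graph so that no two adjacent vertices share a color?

2

B and E are adjacent, so at least 2 colors are needed.
A valid assignment using 2 colors: A=1, B=1, C=1, D=2, E=2, F=2. Each edge has distinct colors on its endpoints.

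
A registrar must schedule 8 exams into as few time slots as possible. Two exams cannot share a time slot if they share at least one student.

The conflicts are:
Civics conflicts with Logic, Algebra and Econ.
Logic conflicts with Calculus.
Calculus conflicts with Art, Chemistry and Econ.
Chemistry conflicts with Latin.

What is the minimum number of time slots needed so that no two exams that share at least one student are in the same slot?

Civics and Algebra conflict, so at least 2 time slots are needed.
2 time slots suffice: time slot 1 → {Civics, Calculus, Latin}; time slot 2 → {Logic, Art, Algebra, Chemistry, Econ}. Each listed conflict is separated.

2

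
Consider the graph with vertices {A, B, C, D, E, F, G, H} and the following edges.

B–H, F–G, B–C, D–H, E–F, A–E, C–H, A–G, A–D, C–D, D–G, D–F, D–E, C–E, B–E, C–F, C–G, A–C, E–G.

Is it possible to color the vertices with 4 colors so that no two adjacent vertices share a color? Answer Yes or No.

C, D, E, F, G are pairwise adjacent (a clique of size 5), so at least 5 colors are needed.
So 4 colors are not enough.

No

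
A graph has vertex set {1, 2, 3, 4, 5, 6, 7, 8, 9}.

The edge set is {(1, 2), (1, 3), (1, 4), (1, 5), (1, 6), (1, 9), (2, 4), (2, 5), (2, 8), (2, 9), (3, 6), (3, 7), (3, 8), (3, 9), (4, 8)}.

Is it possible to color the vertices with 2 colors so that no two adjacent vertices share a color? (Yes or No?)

1, 2, 9 are pairwise adjacent, so at least 3 colors are needed.
So 2 colors are not enough.

No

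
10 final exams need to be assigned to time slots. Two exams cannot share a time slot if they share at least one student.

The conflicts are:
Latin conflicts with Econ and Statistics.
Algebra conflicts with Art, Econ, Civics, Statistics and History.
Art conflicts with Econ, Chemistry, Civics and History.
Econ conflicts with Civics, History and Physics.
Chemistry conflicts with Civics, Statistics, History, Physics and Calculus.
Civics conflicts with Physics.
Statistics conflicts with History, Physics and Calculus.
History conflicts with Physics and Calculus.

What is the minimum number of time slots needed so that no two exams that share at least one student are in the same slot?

Chemistry, Statistics, History, Calculus all conflict with each other, so at least 4 time slots are needed.
A valid assignment using 4 time slots: Latin=1, Algebra=3, Art=4, Econ=2, Chemistry=3, Civics=1, Statistics=2, History=1, Physics=4, Calculus=4. No two conflicting exams share a time slot.

4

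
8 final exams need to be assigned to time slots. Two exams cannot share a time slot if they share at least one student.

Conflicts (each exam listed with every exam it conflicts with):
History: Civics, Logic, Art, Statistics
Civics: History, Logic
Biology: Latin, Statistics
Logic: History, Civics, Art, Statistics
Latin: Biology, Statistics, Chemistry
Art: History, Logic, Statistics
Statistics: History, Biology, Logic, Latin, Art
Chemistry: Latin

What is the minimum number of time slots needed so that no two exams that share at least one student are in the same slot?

History, Logic, Art, Statistics pairwise conflict, so at least 4 time slots are needed.
4 time slots suffice: time slot 1 → {Civics, Statistics, Chemistry}; time slot 2 → {History, Latin}; time slot 3 → {Biology, Logic}; time slot 4 → {Art}. No two conflicting exams share a time slot.

4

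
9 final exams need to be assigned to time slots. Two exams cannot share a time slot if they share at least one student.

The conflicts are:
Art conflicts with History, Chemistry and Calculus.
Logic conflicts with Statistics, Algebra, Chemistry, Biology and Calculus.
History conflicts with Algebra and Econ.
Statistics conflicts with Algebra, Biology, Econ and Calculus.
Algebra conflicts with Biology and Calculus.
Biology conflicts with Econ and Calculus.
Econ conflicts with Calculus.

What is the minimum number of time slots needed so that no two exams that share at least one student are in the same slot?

5

Logic, Statistics, Algebra, Biology, Calculus are mutually in conflict, so at least 5 time slots are needed.
5 time slots suffice: Art=2, Logic=5, History=1, Statistics=3, Algebra=2, Chemistry=1, Biology=4, Econ=2, Calculus=1. No two conflicting exams share a time slot.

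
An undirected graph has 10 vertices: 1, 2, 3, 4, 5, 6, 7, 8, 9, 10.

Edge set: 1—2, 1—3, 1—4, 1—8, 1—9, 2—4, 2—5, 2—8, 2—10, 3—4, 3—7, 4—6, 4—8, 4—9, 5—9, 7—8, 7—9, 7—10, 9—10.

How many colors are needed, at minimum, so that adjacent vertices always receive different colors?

4

1, 2, 4, 8 form a clique, so at least 4 colors are needed.
A valid assignment using 4 colors: 1=c, 2=b, 3=b, 4=a, 5=a, 6=b, 7=a, 8=d, 9=b, 10=c. Every edge joins two different colors.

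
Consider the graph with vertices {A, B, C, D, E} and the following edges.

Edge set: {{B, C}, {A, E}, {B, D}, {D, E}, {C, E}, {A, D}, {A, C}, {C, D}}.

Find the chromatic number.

4

A, C, D, E are mutually adjacent (a clique of size 4), so at least 4 colors are needed.
4 colors suffice: color 1 → {C}; color 2 → {D}; color 3 → {A, B}; color 4 → {E}. Each edge has distinct colors on its endpoints.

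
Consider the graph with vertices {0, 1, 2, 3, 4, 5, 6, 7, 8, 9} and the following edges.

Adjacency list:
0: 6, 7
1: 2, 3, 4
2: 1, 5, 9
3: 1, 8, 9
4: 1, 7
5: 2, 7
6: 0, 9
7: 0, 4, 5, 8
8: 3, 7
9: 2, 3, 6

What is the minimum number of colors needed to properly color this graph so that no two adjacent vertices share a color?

The cycle 8-7-4-1-3-8 has odd length 5, so it cannot be 2-colored; at least 3 colors are needed.
One proper 3-coloring: 0=b, 1=b, 2=a, 3=a, 4=c, 5=b, 6=a, 7=a, 8=b, 9=b. No two adjacent vertices share a color.

3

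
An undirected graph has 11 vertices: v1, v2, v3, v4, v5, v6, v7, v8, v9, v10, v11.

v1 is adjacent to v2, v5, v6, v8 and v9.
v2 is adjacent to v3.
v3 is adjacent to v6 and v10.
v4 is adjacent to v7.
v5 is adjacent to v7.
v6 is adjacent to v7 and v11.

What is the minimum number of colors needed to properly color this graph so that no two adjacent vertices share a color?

v3 and v10 are adjacent, so at least 2 colors are needed.
2 colors suffice: v1=1, v2=2, v3=1, v4=2, v5=2, v6=2, v7=1, v8=2, v9=2, v10=2, v11=1. Every edge joins two different colors.

2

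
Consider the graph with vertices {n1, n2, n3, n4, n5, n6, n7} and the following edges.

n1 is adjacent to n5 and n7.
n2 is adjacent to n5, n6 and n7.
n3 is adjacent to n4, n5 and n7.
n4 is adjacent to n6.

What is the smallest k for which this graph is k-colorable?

3

The cycle n2-n5-n3-n4-n6-n2 has odd length 5, so it cannot be 2-colored; at least 3 colors are needed.
3 colors suffice: color R → {n1, n2, n3}; color B → {n5, n6, n7}; color G → {n4}. Every edge joins two different colors.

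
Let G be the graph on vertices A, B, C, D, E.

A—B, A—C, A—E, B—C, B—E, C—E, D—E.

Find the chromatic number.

A, B, C, E are pairwise adjacent (a clique of size 4), so at least 4 colors are needed.
4 colors suffice: color red → {E}; color blue → {A, D}; color green → {C}; color yellow → {B}. No two adjacent vertices share a color.

4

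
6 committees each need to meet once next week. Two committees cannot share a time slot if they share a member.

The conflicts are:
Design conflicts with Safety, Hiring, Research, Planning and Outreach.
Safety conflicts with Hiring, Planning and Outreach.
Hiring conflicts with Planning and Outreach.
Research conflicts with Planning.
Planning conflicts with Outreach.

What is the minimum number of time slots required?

5

Design, Safety, Hiring, Planning, Outreach all conflict with each other, so at least 5 time slots are needed.
5 time slots suffice: time slot 1 → {Planning}; time slot 2 → {Design}; time slot 3 → {Safety, Research}; time slot 4 → {Hiring}; time slot 5 → {Outreach}. No two conflicting committees share a time slot.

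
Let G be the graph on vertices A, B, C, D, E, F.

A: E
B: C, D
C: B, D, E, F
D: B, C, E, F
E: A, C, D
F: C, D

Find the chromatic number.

3

C, D, E form a triangle, so at least 3 colors are needed.
One proper 3-coloring: A=1, B=3, C=1, D=2, E=3, F=3. No two adjacent vertices share a color.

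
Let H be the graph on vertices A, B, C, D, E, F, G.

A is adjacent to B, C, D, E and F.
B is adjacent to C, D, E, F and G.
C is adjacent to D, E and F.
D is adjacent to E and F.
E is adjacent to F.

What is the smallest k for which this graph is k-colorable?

6

A, B, C, D, E, F are pairwise adjacent (a clique of size 6), so at least 6 colors are needed.
6 colors suffice: color 1 → {B}; color 2 → {D, G}; color 3 → {F}; color 4 → {A}; color 5 → {C}; color 6 → {E}. Each edge has distinct colors on its endpoints.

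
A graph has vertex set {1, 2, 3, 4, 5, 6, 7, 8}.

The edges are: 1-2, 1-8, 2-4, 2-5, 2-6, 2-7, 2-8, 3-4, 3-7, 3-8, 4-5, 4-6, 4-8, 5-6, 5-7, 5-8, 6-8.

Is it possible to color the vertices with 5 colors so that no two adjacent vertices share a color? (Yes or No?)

The chromatic number is 5. 2, 4, 5, 6, 8 form a clique, so at least 5 colors are needed.
5 colors suffice: color a → {2, 3}; color b → {7, 8}; color c → {1, 5}; color d → {4}; color e → {6}.
That is already a proper 5-coloring.

Yes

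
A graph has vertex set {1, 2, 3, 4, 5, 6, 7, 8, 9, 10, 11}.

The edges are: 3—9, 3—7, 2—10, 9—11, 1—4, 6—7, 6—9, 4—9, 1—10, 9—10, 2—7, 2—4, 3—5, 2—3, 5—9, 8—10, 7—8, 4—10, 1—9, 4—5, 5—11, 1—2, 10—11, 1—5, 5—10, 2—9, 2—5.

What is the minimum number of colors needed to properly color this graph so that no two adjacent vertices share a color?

1, 2, 4, 5, 9, 10 form a clique, so at least 6 colors are needed.
6 colors suffice: color a → {7, 9}; color b → {5, 6, 8}; color c → {2, 11}; color d → {3, 10}; color e → {1}; color f → {4}. No two adjacent vertices share a color.

6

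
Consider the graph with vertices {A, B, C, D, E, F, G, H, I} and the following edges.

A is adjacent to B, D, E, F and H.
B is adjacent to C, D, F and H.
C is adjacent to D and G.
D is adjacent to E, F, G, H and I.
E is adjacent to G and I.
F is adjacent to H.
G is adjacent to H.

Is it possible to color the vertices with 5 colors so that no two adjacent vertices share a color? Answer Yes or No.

Yes

The chromatic number is 5. A, B, D, F, H form a clique, so at least 5 colors are needed.
One proper 5-coloring: A=2, B=3, C=4, D=1, E=3, F=5, G=2, H=4, I=2.
That is already a proper 5-coloring.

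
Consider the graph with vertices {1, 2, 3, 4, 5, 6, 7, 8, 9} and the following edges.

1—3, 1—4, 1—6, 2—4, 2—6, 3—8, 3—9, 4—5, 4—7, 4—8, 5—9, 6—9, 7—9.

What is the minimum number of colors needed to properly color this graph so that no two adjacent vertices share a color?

The cycle 7-9-3-1-4-7 has odd length 5, so it cannot be 2-colored; at least 3 colors are needed.
A valid assignment using 3 colors: 1=green, 2=green, 3=blue, 4=red, 5=blue, 6=blue, 7=blue, 8=green, 9=red. Each edge has distinct colors on its endpoints.

3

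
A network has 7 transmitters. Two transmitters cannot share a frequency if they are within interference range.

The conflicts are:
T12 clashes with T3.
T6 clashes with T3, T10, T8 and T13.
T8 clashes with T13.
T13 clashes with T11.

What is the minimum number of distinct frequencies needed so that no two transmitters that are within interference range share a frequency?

T6, T8, T13 are mutually in conflict, so at least 3 frequencies are needed.
3 frequencies suffice: frequency 1 → {T12, T6, T11}; frequency 2 → {T3, T10, T13}; frequency 3 → {T8}. Every pair that conflicts lands in different frequencies.

3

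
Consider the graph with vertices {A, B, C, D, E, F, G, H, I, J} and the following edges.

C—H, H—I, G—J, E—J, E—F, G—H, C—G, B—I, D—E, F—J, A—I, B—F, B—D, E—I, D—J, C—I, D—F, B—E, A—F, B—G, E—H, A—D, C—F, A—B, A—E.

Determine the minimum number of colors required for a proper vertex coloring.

A, B, D, E, F are pairwise adjacent (a clique of size 5), so at least 5 colors are needed.
5 colors suffice: color 1 → {C, E}; color 2 → {F, G, I}; color 3 → {B, H, J}; color 4 → {D}; color 5 → {A}. No two adjacent vertices share a color.

5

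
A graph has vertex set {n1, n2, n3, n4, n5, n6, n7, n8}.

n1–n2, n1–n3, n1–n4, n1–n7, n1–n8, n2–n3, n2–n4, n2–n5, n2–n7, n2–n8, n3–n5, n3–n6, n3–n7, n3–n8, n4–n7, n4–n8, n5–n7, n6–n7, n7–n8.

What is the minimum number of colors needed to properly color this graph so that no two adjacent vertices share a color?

n1, n2, n3, n7, n8 are pairwise adjacent (a clique of size 5), so at least 5 colors are needed.
5 colors suffice: color red → {n7}; color blue → {n2, n6}; color green → {n3, n4}; color yellow → {n5, n8}; color purple → {n1}. No two adjacent vertices share a color.

5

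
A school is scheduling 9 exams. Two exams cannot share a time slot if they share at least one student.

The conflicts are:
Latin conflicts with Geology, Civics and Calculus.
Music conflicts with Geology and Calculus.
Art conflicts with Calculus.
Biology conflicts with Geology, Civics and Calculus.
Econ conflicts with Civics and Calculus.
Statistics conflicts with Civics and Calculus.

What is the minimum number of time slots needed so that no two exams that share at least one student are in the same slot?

Latin and Geology conflict, so at least 2 time slots are needed.
2 time slots suffice: time slot 1 → {Geology, Civics, Calculus}; time slot 2 → {Latin, Music, Art, Biology, Econ, Statistics}. Each listed conflict is separated.

2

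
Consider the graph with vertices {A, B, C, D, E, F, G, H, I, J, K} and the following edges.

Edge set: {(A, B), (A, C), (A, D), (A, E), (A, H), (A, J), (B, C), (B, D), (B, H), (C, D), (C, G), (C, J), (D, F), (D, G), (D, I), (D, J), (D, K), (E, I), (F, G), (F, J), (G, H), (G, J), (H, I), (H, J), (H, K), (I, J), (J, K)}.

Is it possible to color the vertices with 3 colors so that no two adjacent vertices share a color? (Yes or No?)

No

D, F, G, J are mutually adjacent (a clique of size 4), so at least 4 colors are needed.
So 3 colors are not enough.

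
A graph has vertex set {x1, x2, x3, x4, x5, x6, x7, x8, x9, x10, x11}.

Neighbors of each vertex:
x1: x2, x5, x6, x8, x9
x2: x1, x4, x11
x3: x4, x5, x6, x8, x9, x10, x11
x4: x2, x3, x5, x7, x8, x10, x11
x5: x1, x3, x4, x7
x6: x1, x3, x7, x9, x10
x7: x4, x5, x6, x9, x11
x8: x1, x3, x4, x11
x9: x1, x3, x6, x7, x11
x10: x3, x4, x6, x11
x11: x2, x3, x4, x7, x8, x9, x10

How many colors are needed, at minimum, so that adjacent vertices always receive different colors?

x3, x4, x10, x11 are pairwise adjacent (a clique of size 4), so at least 4 colors are needed.
A valid assignment using 4 colors: x1=1, x2=4, x3=1, x4=2, x5=3, x6=2, x7=1, x8=4, x9=4, x10=4, x11=3. Each edge has distinct colors on its endpoints.

4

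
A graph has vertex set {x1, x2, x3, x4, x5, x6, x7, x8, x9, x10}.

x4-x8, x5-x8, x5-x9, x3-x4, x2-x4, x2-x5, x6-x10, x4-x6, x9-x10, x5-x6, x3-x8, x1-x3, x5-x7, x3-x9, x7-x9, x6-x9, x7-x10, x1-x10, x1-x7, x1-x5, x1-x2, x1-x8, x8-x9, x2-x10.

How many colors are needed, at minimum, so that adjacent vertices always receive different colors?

3

x3, x8, x9 form a triangle, so at least 3 colors are needed.
3 colors suffice: x1=1, x2=3, x3=2, x4=1, x5=2, x6=3, x7=3, x8=3, x9=1, x10=2. No two adjacent vertices share a color.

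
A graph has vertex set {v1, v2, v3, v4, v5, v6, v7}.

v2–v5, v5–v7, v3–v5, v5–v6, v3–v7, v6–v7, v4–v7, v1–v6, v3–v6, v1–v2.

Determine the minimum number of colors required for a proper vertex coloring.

4

v3, v5, v6, v7 are mutually adjacent (a clique of size 4), so at least 4 colors are needed.
4 colors suffice: color 1 → {v2, v7}; color 2 → {v4, v6}; color 3 → {v1, v5}; color 4 → {v3}. Every edge joins two different colors.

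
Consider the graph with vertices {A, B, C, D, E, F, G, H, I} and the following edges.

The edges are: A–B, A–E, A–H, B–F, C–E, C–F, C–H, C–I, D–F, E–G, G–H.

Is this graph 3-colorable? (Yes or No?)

Yes

The chromatic number is 3. The cycle A-B-F-C-E-A has odd length 5, so it cannot be 2-colored; at least 3 colors are needed.
One proper 3-coloring: A=1, B=3, C=1, D=1, E=2, F=2, G=1, H=2, I=2.
That is already a proper 3-coloring.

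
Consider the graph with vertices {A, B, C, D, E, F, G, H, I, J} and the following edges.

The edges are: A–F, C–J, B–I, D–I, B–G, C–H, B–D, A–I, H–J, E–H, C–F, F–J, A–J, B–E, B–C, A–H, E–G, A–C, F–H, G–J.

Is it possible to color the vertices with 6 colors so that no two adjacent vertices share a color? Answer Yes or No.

The chromatic number is 5. A, C, F, H, J are mutually adjacent (a clique of size 5), so at least 5 colors are needed.
5 colors suffice: A=4, B=1, C=2, D=3, E=2, F=5, G=3, H=3, I=2, J=1.
Since 6 ≥ 5, a proper 6-coloring certainly exists.

Yes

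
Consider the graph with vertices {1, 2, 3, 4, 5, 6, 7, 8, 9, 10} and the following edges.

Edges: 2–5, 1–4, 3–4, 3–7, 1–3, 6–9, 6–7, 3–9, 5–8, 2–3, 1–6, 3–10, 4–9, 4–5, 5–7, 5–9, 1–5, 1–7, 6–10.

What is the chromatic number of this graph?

3

1, 5, 7 form a triangle, so at least 3 colors are needed.
3 colors suffice: 1=blue, 2=blue, 3=red, 4=green, 5=red, 6=red, 7=green, 8=blue, 9=blue, 10=blue. Every edge joins two different colors.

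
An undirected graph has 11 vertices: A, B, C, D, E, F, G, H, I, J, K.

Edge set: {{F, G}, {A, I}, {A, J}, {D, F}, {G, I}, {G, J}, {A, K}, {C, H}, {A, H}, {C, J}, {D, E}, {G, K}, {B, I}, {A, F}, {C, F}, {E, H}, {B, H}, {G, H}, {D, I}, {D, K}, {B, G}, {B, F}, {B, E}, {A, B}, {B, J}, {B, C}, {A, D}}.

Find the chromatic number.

3

B, C, H are pairwise adjacent, so at least 3 colors are needed.
3 colors suffice: A=2, B=1, C=2, D=1, E=2, F=3, G=2, H=3, I=3, J=3, K=3. Each edge has distinct colors on its endpoints.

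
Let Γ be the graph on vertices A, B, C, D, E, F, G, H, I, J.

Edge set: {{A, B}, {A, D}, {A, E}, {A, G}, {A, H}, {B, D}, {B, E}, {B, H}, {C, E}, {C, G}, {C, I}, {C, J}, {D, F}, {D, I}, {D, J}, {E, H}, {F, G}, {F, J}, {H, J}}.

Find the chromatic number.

A, B, E, H are mutually adjacent (a clique of size 4), so at least 4 colors are needed.
4 colors suffice: A=2, B=4, C=1, D=1, E=3, F=3, G=4, H=1, I=2, J=2. Every edge joins two different colors.

4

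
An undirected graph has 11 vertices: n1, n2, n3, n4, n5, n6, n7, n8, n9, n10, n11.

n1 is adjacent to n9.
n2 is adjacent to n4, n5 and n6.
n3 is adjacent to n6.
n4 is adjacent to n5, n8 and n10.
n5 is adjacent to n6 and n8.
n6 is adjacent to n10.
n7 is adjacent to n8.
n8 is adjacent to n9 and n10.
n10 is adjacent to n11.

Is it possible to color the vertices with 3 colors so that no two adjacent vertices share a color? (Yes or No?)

Yes

The chromatic number is 3. n4, n8, n10 are mutually adjacent, so at least 3 colors are needed.
3 colors suffice: color red → {n1, n2, n3, n8, n11}; color blue → {n4, n6, n7, n9}; color green → {n5, n10}.
That is already a proper 3-coloring.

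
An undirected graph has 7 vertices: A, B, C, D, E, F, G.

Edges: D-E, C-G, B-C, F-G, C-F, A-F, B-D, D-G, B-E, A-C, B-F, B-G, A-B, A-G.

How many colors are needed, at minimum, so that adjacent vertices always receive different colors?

A, B, C, F, G are pairwise adjacent (a clique of size 5), so at least 5 colors are needed.
5 colors suffice: color 1 → {B}; color 2 → {E, G}; color 3 → {A, D}; color 4 → {C}; color 5 → {F}. Each edge has distinct colors on its endpoints.

5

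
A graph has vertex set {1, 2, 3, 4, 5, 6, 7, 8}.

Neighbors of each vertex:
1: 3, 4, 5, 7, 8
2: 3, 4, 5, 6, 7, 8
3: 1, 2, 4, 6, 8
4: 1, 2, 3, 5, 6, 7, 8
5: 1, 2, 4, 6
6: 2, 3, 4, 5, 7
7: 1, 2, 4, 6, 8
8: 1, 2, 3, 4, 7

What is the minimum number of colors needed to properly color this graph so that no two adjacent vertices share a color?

2, 4, 5, 6 are pairwise adjacent (a clique of size 4), so at least 4 colors are needed.
A valid assignment using 4 colors: 1=b, 2=b, 3=c, 4=a, 5=c, 6=d, 7=c, 8=d. Every edge joins two different colors.

4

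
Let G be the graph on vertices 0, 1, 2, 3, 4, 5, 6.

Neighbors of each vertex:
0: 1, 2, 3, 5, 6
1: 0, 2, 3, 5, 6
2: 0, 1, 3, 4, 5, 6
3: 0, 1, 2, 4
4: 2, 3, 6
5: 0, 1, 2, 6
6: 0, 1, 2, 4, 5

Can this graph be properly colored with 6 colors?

Yes

The chromatic number is 5. 0, 1, 2, 5, 6 form a clique, so at least 5 colors are needed.
5 colors suffice: color red → {2}; color blue → {3, 6}; color green → {0, 4}; color yellow → {1}; color purple → {5}.
Since 6 ≥ 5, a proper 6-coloring certainly exists.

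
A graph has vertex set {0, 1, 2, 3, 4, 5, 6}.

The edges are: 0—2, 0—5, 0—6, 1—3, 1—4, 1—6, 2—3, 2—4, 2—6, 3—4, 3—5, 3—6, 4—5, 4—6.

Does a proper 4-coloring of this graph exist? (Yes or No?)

Yes

The chromatic number is 4. 1, 3, 4, 6 are pairwise adjacent (a clique of size 4), so at least 4 colors are needed.
4 colors suffice: color red → {5, 6}; color blue → {0, 4}; color green → {3}; color yellow → {1, 2}.
That is already a proper 4-coloring.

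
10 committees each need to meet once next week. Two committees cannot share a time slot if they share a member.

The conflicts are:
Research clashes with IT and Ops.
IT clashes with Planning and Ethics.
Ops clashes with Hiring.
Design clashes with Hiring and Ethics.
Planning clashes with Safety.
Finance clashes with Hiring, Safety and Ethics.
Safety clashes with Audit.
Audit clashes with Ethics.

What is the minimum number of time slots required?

3

The cycle Audit-Ethics-IT-Planning-Safety-Audit has odd length 5, so it cannot be 2-colored; at least 3 time slots are needed.
3 time slots suffice: time slot 1 → {Research, Hiring, Safety, Ethics}; time slot 2 → {IT, Ops, Design, Finance, Audit}; time slot 3 → {Planning}. Every pair that conflicts lands in different time slots.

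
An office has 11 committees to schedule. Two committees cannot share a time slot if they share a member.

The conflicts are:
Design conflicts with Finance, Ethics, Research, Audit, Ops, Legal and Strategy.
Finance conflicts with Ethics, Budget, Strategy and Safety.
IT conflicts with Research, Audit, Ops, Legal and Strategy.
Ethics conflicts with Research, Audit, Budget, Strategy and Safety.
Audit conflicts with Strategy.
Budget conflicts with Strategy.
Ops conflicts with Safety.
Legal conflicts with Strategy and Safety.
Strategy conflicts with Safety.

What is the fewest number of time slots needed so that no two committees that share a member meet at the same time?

4

Design, Finance, Ethics, Strategy all conflict with each other, so at least 4 time slots are needed.
4 time slots suffice: Design=2, Finance=4, IT=2, Ethics=3, Research=1, Audit=4, Budget=2, Ops=1, Legal=3, Strategy=1, Safety=2. Each listed conflict is separated.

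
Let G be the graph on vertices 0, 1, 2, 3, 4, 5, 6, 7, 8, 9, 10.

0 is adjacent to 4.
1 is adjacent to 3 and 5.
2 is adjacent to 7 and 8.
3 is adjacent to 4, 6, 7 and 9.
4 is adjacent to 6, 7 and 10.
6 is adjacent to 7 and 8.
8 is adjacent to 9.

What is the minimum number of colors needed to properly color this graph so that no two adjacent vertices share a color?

3, 4, 6, 7 are mutually adjacent (a clique of size 4), so at least 4 colors are needed.
One proper 4-coloring: 0=red, 1=blue, 2=blue, 3=red, 4=blue, 5=red, 6=green, 7=yellow, 8=red, 9=blue, 10=red. No two adjacent vertices share a color.

4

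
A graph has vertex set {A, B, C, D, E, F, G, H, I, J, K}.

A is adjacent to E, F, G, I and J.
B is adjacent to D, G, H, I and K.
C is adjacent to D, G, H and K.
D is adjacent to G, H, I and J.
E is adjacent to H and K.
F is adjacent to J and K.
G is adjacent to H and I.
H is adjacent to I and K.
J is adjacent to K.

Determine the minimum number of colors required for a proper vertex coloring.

B, D, G, H, I are pairwise adjacent (a clique of size 5), so at least 5 colors are needed.
One proper 5-coloring: A=1, B=4, C=4, D=2, E=3, F=4, G=3, H=1, I=5, J=3, K=2. No two adjacent vertices share a color.

5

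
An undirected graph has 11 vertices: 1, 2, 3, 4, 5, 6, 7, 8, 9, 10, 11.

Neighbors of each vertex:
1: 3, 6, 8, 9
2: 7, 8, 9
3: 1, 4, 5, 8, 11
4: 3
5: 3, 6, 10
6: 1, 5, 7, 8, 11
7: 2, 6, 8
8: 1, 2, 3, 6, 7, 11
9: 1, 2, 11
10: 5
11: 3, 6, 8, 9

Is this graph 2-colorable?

6, 7, 8 form a triangle, so at least 3 colors are needed.
So 2 colors are not enough.

No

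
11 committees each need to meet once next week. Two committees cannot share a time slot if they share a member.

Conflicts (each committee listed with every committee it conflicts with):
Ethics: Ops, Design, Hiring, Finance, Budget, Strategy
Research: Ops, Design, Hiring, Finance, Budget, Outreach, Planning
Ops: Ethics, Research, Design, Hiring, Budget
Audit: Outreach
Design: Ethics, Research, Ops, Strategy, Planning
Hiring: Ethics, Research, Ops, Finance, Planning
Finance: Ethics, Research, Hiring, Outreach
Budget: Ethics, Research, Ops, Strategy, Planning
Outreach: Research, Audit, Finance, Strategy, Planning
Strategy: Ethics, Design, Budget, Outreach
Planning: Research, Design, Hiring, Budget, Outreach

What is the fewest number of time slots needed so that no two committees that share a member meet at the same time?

Research, Finance, Outreach all conflict with each other, so at least 3 time slots are needed.
3 time slots suffice: time slot 1 → {Ethics, Research, Audit}; time slot 2 → {Design, Hiring, Budget, Outreach}; time slot 3 → {Ops, Finance, Strategy, Planning}. No two conflicting committees share a time slot.

3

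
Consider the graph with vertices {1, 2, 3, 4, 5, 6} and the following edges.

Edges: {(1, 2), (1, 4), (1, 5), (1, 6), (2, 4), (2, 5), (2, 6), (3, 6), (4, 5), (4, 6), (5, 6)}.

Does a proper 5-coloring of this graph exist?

The chromatic number is 5. 1, 2, 4, 5, 6 are mutually adjacent (a clique of size 5), so at least 5 colors are needed.
5 colors suffice: color a → {6}; color b → {1, 3}; color c → {5}; color d → {2}; color e → {4}.
That is already a proper 5-coloring.

Yes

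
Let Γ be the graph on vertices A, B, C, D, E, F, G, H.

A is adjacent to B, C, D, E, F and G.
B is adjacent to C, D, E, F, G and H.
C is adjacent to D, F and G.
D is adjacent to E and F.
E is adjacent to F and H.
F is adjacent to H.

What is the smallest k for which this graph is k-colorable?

A, B, C, D, F are pairwise adjacent (a clique of size 5), so at least 5 colors are needed.
5 colors suffice: color 1 → {B}; color 2 → {F, G}; color 3 → {A, H}; color 4 → {C, E}; color 5 → {D}. No two adjacent vertices share a color.

5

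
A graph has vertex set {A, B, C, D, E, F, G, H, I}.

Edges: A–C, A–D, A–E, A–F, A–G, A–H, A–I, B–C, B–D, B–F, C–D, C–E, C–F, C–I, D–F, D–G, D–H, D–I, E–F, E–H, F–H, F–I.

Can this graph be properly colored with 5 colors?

Yes

The chromatic number is 5. A, C, D, F, I form a clique, so at least 5 colors are needed.
One proper 5-coloring: A=3, B=3, C=4, D=2, E=2, F=1, G=1, H=4, I=5.
That is already a proper 5-coloring.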